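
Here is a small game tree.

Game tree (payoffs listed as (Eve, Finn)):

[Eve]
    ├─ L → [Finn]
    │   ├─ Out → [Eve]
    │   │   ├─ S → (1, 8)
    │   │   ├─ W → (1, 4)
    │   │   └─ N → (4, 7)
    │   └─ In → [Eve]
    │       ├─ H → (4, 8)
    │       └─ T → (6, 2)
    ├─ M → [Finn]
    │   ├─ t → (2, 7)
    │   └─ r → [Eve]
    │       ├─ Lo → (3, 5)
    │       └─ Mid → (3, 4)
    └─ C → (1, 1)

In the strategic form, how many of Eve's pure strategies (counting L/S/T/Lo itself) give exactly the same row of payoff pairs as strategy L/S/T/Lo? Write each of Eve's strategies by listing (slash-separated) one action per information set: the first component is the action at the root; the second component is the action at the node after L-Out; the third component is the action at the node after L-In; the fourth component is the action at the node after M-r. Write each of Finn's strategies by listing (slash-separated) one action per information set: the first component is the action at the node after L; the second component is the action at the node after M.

2

Row for L/S/T/Lo (columns Out/t, Out/r, In/t, In/r): (1,8) (1,8) (6,2) (6,2).
Under L/S/T/Lo, Eve's choice at the node after M-r can never be reached regardless of what Finn does, so varying those choices leaves every outcome unchanged.
Holding the reachable choices fixed and varying the unreachable one freely already gives 2 equivalent strategies.
No other strategy reproduces this row, so those 2 are the full class: L/S/T/Lo, L/S/T/Mid.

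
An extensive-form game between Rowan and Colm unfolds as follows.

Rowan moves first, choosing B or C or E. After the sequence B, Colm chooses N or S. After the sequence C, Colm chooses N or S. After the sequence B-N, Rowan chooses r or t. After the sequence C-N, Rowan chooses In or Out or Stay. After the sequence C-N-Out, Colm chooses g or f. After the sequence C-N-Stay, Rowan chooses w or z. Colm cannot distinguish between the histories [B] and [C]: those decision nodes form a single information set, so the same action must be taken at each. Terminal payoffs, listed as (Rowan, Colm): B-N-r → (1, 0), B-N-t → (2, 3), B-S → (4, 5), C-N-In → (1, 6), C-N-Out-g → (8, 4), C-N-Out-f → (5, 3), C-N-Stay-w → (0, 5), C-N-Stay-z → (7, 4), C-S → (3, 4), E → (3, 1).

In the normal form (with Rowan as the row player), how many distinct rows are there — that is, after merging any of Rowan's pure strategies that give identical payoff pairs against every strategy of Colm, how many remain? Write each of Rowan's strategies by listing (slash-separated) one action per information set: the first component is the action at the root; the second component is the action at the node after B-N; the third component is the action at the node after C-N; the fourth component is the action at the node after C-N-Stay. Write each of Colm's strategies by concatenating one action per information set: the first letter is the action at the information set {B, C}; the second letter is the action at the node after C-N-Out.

7

Rowan has 36 pure strategies: B/r/In/w, B/r/In/z, B/r/Out/w, B/r/Out/z, B/r/Stay/w, B/r/Stay/z, B/t/In/w, B/t/In/z, B/t/Out/w, B/t/Out/z, B/t/Stay/w, B/t/Stay/z, C/r/In/w, C/r/In/z, C/r/Out/w, C/r/Out/z, C/r/Stay/w, C/r/Stay/z, C/t/In/w, C/t/In/z, C/t/Out/w, C/t/Out/z, C/t/Stay/w, C/t/Stay/z, E/r/In/w, E/r/In/z, E/r/Out/w, E/r/Out/z, E/r/Stay/w, E/r/Stay/z, E/t/In/w, E/t/In/z, E/t/Out/w, E/t/Out/z, E/t/Stay/w, E/t/Stay/z. Columns: Ng, Nf, Sg, Sf.
{B/r/In/w, B/r/In/z, B/r/Out/w, B/r/Out/z, B/r/Stay/w, B/r/Stay/z} → row (1,0) (1,0) (4,5) (4,5)
{B/t/In/w, B/t/In/z, B/t/Out/w, B/t/Out/z, B/t/Stay/w, B/t/Stay/z} → row (2,3) (2,3) (4,5) (4,5)
{C/r/In/w, C/r/In/z, C/t/In/w, C/t/In/z} → row (1,6) (1,6) (3,4) (3,4)
{C/r/Out/w, C/r/Out/z, C/t/Out/w, C/t/Out/z} → row (8,4) (5,3) (3,4) (3,4)
{C/r/Stay/w, C/t/Stay/w} → row (0,5) (0,5) (3,4) (3,4)
{C/r/Stay/z, C/t/Stay/z} → row (7,4) (7,4) (3,4) (3,4)
{E/r/In/w, E/r/In/z, E/r/Out/w, E/r/Out/z, E/r/Stay/w, E/r/Stay/z, E/t/In/w, E/t/In/z, E/t/Out/w, E/t/Out/z, E/t/Stay/w, E/t/Stay/z} → row (3,1) (3,1) (3,1) (3,1)
That's 7 distinct rows out of 36 strategies.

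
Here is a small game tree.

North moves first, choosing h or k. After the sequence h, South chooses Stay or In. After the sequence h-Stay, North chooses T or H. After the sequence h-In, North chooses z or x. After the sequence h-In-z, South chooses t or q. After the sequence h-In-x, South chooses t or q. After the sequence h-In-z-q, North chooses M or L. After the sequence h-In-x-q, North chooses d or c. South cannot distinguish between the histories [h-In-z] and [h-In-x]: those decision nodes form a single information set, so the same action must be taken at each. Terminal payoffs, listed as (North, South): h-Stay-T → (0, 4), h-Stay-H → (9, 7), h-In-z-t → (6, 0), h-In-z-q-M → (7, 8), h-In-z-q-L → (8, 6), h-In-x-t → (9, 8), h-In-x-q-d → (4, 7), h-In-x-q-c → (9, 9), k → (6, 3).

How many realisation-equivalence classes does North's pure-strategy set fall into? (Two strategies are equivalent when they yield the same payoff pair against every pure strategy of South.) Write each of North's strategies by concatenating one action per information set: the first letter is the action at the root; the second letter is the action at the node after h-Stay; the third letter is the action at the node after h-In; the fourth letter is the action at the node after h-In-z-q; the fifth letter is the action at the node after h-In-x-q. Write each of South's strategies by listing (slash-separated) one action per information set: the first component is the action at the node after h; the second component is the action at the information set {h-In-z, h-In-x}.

9

North has 32 pure strategies: hTzMd, hTzMc, hTzLd, hTzLc, hTxMd, hTxMc, hTxLd, hTxLc, hHzMd, hHzMc, hHzLd, hHzLc, hHxMd, hHxMc, hHxLd, hHxLc, kTzMd, kTzMc, kTzLd, kTzLc, kTxMd, kTxMc, kTxLd, kTxLc, kHzMd, kHzMc, kHzLd, kHzLc, kHxMd, kHxMc, kHxLd, kHxLc. Columns: Stay/t, Stay/q, In/t, In/q.
{hTzMd, hTzMc} → row (0,4) (0,4) (6,0) (7,8)
{hTzLd, hTzLc} → row (0,4) (0,4) (6,0) (8,6)
{hTxMd, hTxLd} → row (0,4) (0,4) (9,8) (4,7)
{hTxMc, hTxLc} → row (0,4) (0,4) (9,8) (9,9)
{hHzMd, hHzMc} → row (9,7) (9,7) (6,0) (7,8)
{hHzLd, hHzLc} → row (9,7) (9,7) (6,0) (8,6)
{hHxMd, hHxLd} → row (9,7) (9,7) (9,8) (4,7)
{hHxMc, hHxLc} → row (9,7) (9,7) (9,8) (9,9)
{kTzMd, kTzMc, kTzLd, kTzLc, kTxMd, kTxMc, kTxLd, kTxLc, kHzMd, kHzMc, kHzLd, kHzLc, kHxMd, kHxMc, kHxLd, kHxLc} → row (6,3) (6,3) (6,3) (6,3)
That's 9 distinct rows out of 32 strategies.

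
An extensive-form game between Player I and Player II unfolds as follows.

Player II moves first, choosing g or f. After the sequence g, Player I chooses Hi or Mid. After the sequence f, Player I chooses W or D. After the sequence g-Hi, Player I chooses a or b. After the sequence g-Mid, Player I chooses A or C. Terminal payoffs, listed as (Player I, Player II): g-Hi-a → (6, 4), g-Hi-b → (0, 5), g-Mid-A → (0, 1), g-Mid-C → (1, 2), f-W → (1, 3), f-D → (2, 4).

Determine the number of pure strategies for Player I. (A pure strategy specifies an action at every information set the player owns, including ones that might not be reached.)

16

Player I owns the node after g with actions {Hi, Mid} — two choices.
Player I owns the node after f with actions {W, D} — two choices.
Player I owns the node after g-Hi with actions {a, b} — two choices.
Player I owns the node after g-Mid with actions {A, C} — two choices.
A pure strategy fixes one action at each information set independently, so the count is the product 2 × 2 × 2 × 2 = 16.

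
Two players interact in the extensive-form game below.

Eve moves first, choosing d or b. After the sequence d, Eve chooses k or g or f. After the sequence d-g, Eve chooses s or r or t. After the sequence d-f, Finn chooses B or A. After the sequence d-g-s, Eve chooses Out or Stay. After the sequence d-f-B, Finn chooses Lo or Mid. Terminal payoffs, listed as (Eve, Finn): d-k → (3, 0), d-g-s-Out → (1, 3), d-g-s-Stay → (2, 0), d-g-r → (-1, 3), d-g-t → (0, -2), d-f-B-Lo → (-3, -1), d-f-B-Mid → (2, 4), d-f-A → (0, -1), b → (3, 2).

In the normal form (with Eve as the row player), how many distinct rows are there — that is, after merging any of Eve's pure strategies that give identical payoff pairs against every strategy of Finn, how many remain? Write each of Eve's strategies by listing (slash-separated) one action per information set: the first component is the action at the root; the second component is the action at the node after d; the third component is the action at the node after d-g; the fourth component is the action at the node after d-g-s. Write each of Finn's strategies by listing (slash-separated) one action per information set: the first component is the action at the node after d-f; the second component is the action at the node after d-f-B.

7

Eve has 36 pure strategies: d/k/s/Out, d/k/s/Stay, d/k/r/Out, d/k/r/Stay, d/k/t/Out, d/k/t/Stay, d/g/s/Out, d/g/s/Stay, d/g/r/Out, d/g/r/Stay, d/g/t/Out, d/g/t/Stay, d/f/s/Out, d/f/s/Stay, d/f/r/Out, d/f/r/Stay, d/f/t/Out, d/f/t/Stay, b/k/s/Out, b/k/s/Stay, b/k/r/Out, b/k/r/Stay, b/k/t/Out, b/k/t/Stay, b/g/s/Out, b/g/s/Stay, b/g/r/Out, b/g/r/Stay, b/g/t/Out, b/g/t/Stay, b/f/s/Out, b/f/s/Stay, b/f/r/Out, b/f/r/Stay, b/f/t/Out, b/f/t/Stay. Columns: B/Lo, B/Mid, A/Lo, A/Mid.
{d/k/s/Out, d/k/s/Stay, d/k/r/Out, d/k/r/Stay, d/k/t/Out, d/k/t/Stay} → row (3,0) (3,0) (3,0) (3,0)
{d/g/s/Out} → row (1,3) (1,3) (1,3) (1,3)
{d/g/s/Stay} → row (2,0) (2,0) (2,0) (2,0)
{d/g/r/Out, d/g/r/Stay} → row (-1,3) (-1,3) (-1,3) (-1,3)
{d/g/t/Out, d/g/t/Stay} → row (0,-2) (0,-2) (0,-2) (0,-2)
{d/f/s/Out, d/f/s/Stay, d/f/r/Out, d/f/r/Stay, d/f/t/Out, d/f/t/Stay} → row (-3,-1) (2,4) (0,-1) (0,-1)
{b/k/s/Out, b/k/s/Stay, b/k/r/Out, b/k/r/Stay, b/k/t/Out, b/k/t/Stay, b/g/s/Out, b/g/s/Stay, b/g/r/Out, b/g/r/Stay, b/g/t/Out, b/g/t/Stay, b/f/s/Out, b/f/s/Stay, b/f/r/Out, b/f/r/Stay, b/f/t/Out, b/f/t/Stay} → row (3,2) (3,2) (3,2) (3,2)
That's 7 distinct rows out of 36 strategies.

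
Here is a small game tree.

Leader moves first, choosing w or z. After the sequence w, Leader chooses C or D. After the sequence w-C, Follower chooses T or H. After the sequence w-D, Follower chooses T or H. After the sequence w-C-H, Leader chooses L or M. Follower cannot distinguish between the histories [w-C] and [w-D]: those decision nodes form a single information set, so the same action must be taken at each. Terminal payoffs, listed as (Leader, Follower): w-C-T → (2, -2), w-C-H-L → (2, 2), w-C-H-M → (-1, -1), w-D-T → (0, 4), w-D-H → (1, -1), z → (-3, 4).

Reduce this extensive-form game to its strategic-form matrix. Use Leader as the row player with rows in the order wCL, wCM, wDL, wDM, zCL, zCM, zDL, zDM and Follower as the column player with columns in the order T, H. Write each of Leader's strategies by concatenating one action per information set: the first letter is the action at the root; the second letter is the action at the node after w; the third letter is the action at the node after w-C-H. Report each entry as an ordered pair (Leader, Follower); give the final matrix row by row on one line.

wCL: (2,-2) (2,2) | wCM: (2,-2) (-1,-1) | wDL: (0,4) (1,-1) | wDM: (0,4) (1,-1) | zCL: (-3,4) (-3,4) | zCM: (-3,4) (-3,4) | zDL: (-3,4) (-3,4) | zDM: (-3,4) (-3,4)

Row wCL: T→(2,-2), H→(2,2)
Row wCM: T→(2,-2), H→(-1,-1)
Row wDL: T→(0,4), H→(1,-1)
Row wDM: T→(0,4), H→(1,-1)
Row zCL: T→(-3,4), H→(-3,4)
Row zCM: T→(-3,4), H→(-3,4)
Row zDL: T→(-3,4), H→(-3,4)
Row zDM: T→(-3,4), H→(-3,4)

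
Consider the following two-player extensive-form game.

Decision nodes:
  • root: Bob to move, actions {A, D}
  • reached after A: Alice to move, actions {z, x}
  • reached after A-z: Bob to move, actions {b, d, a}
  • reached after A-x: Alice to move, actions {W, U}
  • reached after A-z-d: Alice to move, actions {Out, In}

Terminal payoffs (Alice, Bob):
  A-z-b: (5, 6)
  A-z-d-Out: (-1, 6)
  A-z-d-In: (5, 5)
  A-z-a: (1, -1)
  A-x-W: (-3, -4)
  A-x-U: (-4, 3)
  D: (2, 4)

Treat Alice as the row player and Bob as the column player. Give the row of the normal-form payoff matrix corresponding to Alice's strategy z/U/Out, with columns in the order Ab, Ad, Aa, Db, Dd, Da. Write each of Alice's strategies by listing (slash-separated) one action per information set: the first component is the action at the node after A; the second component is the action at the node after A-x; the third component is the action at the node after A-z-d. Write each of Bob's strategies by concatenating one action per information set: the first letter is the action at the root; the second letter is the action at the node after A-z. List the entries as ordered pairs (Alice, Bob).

(5,6) (-1,6) (1,-1) (2,4) (2,4) (2,4)

vs Ab: Bob plays A → Alice plays z at [A] → Bob plays b at [A-z] → (5, 6)
vs Ad: Bob plays A → Alice plays z at [A] → Bob plays d at [A-z] → Alice plays Out at [A-z-d] → (-1, 6)
vs Aa: Bob plays A → Alice plays z at [A] → Bob plays a at [A-z] → (1, -1)
vs Db: Bob plays D → (2, 4)
vs Dd: Bob plays D → (2, 4)
vs Da: Bob plays D → (2, 4)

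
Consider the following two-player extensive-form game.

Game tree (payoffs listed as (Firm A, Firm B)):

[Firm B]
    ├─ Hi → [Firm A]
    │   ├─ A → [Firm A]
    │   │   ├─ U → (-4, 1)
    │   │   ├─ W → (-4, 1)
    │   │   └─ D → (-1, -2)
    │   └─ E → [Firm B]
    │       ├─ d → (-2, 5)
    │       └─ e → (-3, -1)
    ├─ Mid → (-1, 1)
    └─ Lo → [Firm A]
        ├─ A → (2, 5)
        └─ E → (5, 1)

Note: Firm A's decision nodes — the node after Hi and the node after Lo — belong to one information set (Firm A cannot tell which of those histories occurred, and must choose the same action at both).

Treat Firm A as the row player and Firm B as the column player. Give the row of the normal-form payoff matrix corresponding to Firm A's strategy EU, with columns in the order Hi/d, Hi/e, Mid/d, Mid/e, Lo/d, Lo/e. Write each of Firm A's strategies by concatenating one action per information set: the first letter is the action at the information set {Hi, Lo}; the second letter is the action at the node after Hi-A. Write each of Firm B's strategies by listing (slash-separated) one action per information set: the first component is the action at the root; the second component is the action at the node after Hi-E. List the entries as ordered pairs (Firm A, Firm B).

(-2,5) (-3,-1) (-1,1) (-1,1) (5,1) (5,1)

vs Hi/d: Firm B plays Hi → Firm A plays E at [Hi] → Firm B plays d at [Hi-E] → (-2, 5)
vs Hi/e: Firm B plays Hi → Firm A plays E at [Hi] → Firm B plays e at [Hi-E] → (-3, -1)
vs Mid/d: Firm B plays Mid → (-1, 1)
vs Mid/e: Firm B plays Mid → (-1, 1)
vs Lo/d: Firm B plays Lo → Firm A plays E at [Lo] → (5, 1)
vs Lo/e: Firm B plays Lo → Firm A plays E at [Lo] → (5, 1)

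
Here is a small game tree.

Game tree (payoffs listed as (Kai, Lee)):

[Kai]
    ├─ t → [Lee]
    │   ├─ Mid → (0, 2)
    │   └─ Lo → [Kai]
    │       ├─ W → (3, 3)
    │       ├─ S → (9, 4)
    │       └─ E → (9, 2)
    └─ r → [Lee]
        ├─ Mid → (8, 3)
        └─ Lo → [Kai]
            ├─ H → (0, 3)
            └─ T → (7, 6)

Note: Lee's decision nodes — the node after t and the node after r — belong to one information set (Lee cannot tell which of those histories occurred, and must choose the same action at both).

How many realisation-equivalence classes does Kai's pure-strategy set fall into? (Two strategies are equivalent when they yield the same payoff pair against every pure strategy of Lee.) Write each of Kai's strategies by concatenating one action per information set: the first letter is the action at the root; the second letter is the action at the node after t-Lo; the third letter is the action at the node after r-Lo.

Kai has 12 pure strategies: tWH, tWT, tSH, tST, tEH, tET, rWH, rWT, rSH, rST, rEH, rET. Columns: Mid, Lo.
{tWH, tWT} → row (0,2) (3,3)
{tSH, tST} → row (0,2) (9,4)
{tEH, tET} → row (0,2) (9,2)
{rWH, rSH, rEH} → row (8,3) (0,3)
{rWT, rST, rET} → row (8,3) (7,6)
That's 5 distinct rows out of 12 strategies.

5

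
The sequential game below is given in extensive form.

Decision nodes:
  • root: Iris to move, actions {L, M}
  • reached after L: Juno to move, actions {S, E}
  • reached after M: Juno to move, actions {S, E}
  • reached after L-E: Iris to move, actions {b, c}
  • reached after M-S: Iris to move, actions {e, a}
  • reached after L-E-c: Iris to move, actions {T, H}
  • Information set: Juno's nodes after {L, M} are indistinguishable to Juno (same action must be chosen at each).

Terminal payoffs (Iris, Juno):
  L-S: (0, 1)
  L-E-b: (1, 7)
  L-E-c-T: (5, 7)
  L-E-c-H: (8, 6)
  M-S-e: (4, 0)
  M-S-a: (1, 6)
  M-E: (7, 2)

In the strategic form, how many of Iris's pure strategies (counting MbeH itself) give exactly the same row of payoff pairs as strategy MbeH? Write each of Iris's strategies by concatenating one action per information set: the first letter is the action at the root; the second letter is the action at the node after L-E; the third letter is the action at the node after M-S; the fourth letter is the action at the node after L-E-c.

4

Row for MbeH (columns S, E): (4,0) (7,2).
Under MbeH, Iris's choice at the node after L-E and at the node after L-E-c can never be reached regardless of what Juno does, so varying those choices leaves every outcome unchanged.
Holding the reachable choices fixed and varying the unreachable ones freely already gives 2 × 2 = 4 equivalent strategies.
No other strategy reproduces this row, so those 4 are the full class: MbeT, MbeH, MceT, MceH.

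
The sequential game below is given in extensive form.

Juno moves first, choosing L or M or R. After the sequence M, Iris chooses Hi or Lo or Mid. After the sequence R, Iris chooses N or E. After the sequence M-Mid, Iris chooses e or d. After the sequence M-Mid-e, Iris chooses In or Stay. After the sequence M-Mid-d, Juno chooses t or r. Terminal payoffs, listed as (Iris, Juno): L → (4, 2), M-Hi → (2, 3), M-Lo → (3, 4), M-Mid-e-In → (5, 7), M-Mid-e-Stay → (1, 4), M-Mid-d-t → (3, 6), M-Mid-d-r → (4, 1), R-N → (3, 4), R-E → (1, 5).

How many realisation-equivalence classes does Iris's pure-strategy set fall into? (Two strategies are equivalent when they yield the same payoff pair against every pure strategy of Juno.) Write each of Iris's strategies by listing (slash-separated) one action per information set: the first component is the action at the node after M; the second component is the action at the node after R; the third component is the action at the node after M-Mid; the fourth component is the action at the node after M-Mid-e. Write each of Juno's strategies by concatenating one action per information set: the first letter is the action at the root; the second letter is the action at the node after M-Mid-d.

Iris has 24 pure strategies: Hi/N/e/In, Hi/N/e/Stay, Hi/N/d/In, Hi/N/d/Stay, Hi/E/e/In, Hi/E/e/Stay, Hi/E/d/In, Hi/E/d/Stay, Lo/N/e/In, Lo/N/e/Stay, Lo/N/d/In, Lo/N/d/Stay, Lo/E/e/In, Lo/E/e/Stay, Lo/E/d/In, Lo/E/d/Stay, Mid/N/e/In, Mid/N/e/Stay, Mid/N/d/In, Mid/N/d/Stay, Mid/E/e/In, Mid/E/e/Stay, Mid/E/d/In, Mid/E/d/Stay. Columns: Lt, Lr, Mt, Mr, Rt, Rr.
{Hi/N/e/In, Hi/N/e/Stay, Hi/N/d/In, Hi/N/d/Stay} → row (4,2) (4,2) (2,3) (2,3) (3,4) (3,4)
{Hi/E/e/In, Hi/E/e/Stay, Hi/E/d/In, Hi/E/d/Stay} → row (4,2) (4,2) (2,3) (2,3) (1,5) (1,5)
{Lo/N/e/In, Lo/N/e/Stay, Lo/N/d/In, Lo/N/d/Stay} → row (4,2) (4,2) (3,4) (3,4) (3,4) (3,4)
{Lo/E/e/In, Lo/E/e/Stay, Lo/E/d/In, Lo/E/d/Stay} → row (4,2) (4,2) (3,4) (3,4) (1,5) (1,5)
{Mid/N/e/In} → row (4,2) (4,2) (5,7) (5,7) (3,4) (3,4)
{Mid/N/e/Stay} → row (4,2) (4,2) (1,4) (1,4) (3,4) (3,4)
{Mid/N/d/In, Mid/N/d/Stay} → row (4,2) (4,2) (3,6) (4,1) (3,4) (3,4)
{Mid/E/e/In} → row (4,2) (4,2) (5,7) (5,7) (1,5) (1,5)
{Mid/E/e/Stay} → row (4,2) (4,2) (1,4) (1,4) (1,5) (1,5)
{Mid/E/d/In, Mid/E/d/Stay} → row (4,2) (4,2) (3,6) (4,1) (1,5) (1,5)
That's 10 distinct rows out of 24 strategies.

10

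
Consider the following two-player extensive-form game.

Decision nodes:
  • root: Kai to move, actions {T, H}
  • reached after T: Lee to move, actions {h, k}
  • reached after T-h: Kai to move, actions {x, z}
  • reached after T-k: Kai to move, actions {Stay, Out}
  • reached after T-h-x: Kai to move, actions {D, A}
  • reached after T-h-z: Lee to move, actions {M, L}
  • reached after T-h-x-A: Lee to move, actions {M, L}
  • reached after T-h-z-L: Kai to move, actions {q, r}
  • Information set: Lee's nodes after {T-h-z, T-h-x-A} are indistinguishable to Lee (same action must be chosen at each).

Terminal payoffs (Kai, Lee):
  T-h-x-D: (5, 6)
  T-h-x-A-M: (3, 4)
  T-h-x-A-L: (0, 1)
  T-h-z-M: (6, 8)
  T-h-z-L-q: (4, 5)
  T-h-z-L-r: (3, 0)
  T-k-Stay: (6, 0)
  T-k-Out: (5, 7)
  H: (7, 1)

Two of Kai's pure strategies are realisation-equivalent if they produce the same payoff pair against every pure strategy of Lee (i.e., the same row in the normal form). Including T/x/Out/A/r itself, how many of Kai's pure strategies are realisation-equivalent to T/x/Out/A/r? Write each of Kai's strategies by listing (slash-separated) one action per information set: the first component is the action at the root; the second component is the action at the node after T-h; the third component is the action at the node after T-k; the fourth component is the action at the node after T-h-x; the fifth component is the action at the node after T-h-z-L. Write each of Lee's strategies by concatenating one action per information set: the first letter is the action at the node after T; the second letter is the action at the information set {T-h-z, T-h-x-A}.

Row for T/x/Out/A/r (columns hM, hL, kM, kL): (3,4) (0,1) (5,7) (5,7).
Under T/x/Out/A/r, Kai's choice at the node after T-h-z-L can never be reached regardless of what Lee does, so varying those choices leaves every outcome unchanged.
Holding the reachable choices fixed and varying the unreachable one freely already gives 2 equivalent strategies.
No other strategy reproduces this row, so those 2 are the full class: T/x/Out/A/q, T/x/Out/A/r.

2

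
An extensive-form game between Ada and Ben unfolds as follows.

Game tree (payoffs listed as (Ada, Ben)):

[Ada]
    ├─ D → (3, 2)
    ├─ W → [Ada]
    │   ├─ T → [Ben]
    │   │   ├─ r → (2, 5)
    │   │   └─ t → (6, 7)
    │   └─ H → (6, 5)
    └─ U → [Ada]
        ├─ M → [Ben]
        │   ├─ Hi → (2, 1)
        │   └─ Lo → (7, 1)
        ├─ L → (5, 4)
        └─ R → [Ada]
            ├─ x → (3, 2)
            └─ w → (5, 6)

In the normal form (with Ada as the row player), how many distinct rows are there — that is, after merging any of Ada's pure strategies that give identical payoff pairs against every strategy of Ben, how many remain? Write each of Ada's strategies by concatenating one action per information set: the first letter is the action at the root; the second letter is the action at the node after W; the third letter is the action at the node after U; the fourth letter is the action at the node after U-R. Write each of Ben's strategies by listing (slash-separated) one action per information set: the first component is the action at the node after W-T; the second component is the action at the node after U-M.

Ada has 36 pure strategies: DTMx, DTMw, DTLx, DTLw, DTRx, DTRw, DHMx, DHMw, DHLx, DHLw, DHRx, DHRw, WTMx, WTMw, WTLx, WTLw, WTRx, WTRw, WHMx, WHMw, WHLx, WHLw, WHRx, WHRw, UTMx, UTMw, UTLx, UTLw, UTRx, UTRw, UHMx, UHMw, UHLx, UHLw, UHRx, UHRw. Columns: r/Hi, r/Lo, t/Hi, t/Lo.
{DTMx, DTMw, DTLx, DTLw, DTRx, DTRw, DHMx, DHMw, DHLx, DHLw, DHRx, DHRw, UTRx, UHRx} → row (3,2) (3,2) (3,2) (3,2)
{WTMx, WTMw, WTLx, WTLw, WTRx, WTRw} → row (2,5) (2,5) (6,7) (6,7)
{WHMx, WHMw, WHLx, WHLw, WHRx, WHRw} → row (6,5) (6,5) (6,5) (6,5)
{UTMx, UTMw, UHMx, UHMw} → row (2,1) (7,1) (2,1) (7,1)
{UTLx, UTLw, UHLx, UHLw} → row (5,4) (5,4) (5,4) (5,4)
{UTRw, UHRw} → row (5,6) (5,6) (5,6) (5,6)
That's 6 distinct rows out of 36 strategies.

6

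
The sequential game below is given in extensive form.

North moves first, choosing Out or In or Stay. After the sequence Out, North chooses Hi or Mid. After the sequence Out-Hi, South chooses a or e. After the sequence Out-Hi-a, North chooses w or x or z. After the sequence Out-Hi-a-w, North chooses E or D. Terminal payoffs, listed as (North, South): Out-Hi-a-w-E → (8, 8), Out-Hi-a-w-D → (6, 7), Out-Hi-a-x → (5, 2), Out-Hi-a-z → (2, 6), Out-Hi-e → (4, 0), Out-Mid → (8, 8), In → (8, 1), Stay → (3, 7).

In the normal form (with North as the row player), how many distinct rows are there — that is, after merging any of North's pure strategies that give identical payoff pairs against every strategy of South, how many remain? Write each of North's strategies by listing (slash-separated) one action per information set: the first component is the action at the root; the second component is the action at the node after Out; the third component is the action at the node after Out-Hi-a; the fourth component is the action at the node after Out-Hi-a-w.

North has 36 pure strategies: Out/Hi/w/E, Out/Hi/w/D, Out/Hi/x/E, Out/Hi/x/D, Out/Hi/z/E, Out/Hi/z/D, Out/Mid/w/E, Out/Mid/w/D, Out/Mid/x/E, Out/Mid/x/D, Out/Mid/z/E, Out/Mid/z/D, In/Hi/w/E, In/Hi/w/D, In/Hi/x/E, In/Hi/x/D, In/Hi/z/E, In/Hi/z/D, In/Mid/w/E, In/Mid/w/D, In/Mid/x/E, In/Mid/x/D, In/Mid/z/E, In/Mid/z/D, Stay/Hi/w/E, Stay/Hi/w/D, Stay/Hi/x/E, Stay/Hi/x/D, Stay/Hi/z/E, Stay/Hi/z/D, Stay/Mid/w/E, Stay/Mid/w/D, Stay/Mid/x/E, Stay/Mid/x/D, Stay/Mid/z/E, Stay/Mid/z/D. Columns: a, e.
{Out/Hi/w/E} → row (8,8) (4,0)
{Out/Hi/w/D} → row (6,7) (4,0)
{Out/Hi/x/E, Out/Hi/x/D} → row (5,2) (4,0)
{Out/Hi/z/E, Out/Hi/z/D} → row (2,6) (4,0)
{Out/Mid/w/E, Out/Mid/w/D, Out/Mid/x/E, Out/Mid/x/D, Out/Mid/z/E, Out/Mid/z/D} → row (8,8) (8,8)
{In/Hi/w/E, In/Hi/w/D, In/Hi/x/E, In/Hi/x/D, In/Hi/z/E, In/Hi/z/D, In/Mid/w/E, In/Mid/w/D, In/Mid/x/E, In/Mid/x/D, In/Mid/z/E, In/Mid/z/D} → row (8,1) (8,1)
{Stay/Hi/w/E, Stay/Hi/w/D, Stay/Hi/x/E, Stay/Hi/x/D, Stay/Hi/z/E, Stay/Hi/z/D, Stay/Mid/w/E, Stay/Mid/w/D, Stay/Mid/x/E, Stay/Mid/x/D, Stay/Mid/z/E, Stay/Mid/z/D} → row (3,7) (3,7)
That's 7 distinct rows out of 36 strategies.

7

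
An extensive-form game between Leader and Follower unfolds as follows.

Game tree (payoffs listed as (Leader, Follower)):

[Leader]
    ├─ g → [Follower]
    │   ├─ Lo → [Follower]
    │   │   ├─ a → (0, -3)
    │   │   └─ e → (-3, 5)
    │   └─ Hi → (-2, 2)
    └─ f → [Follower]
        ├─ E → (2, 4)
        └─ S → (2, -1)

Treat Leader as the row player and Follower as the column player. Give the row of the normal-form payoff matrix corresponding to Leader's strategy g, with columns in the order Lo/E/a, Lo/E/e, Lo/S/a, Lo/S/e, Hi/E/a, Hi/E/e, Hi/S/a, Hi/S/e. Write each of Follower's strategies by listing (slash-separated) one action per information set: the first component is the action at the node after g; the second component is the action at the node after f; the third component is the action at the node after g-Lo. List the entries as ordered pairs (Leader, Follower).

vs Lo/E/a: Leader plays g → Follower plays Lo at [g] → Follower plays a at [g-Lo] → (0, -3)
vs Lo/E/e: Leader plays g → Follower plays Lo at [g] → Follower plays e at [g-Lo] → (-3, 5)
vs Lo/S/a: Leader plays g → Follower plays Lo at [g] → Follower plays a at [g-Lo] → (0, -3)
vs Lo/S/e: Leader plays g → Follower plays Lo at [g] → Follower plays e at [g-Lo] → (-3, 5)
vs Hi/E/a: Leader plays g → Follower plays Hi at [g] → (-2, 2)
vs Hi/E/e: Leader plays g → Follower plays Hi at [g] → (-2, 2)
vs Hi/S/a: Leader plays g → Follower plays Hi at [g] → (-2, 2)
vs Hi/S/e: Leader plays g → Follower plays Hi at [g] → (-2, 2)

(0,-3) (-3,5) (0,-3) (-3,5) (-2,2) (-2,2) (-2,2) (-2,2)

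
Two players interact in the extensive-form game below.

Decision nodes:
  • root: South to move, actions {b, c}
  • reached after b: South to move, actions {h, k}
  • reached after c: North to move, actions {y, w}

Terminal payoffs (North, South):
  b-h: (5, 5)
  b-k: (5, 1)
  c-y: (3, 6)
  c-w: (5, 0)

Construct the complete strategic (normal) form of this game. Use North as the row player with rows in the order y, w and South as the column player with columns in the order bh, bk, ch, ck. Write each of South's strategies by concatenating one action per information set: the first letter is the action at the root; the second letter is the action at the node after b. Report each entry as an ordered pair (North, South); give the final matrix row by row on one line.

Row y: bh→(5,5), bk→(5,1), ch→(3,6), ck→(3,6)
Row w: bh→(5,5), bk→(5,1), ch→(5,0), ck→(5,0)

y: (5,5) (5,1) (3,6) (3,6) | w: (5,5) (5,1) (5,0) (5,0)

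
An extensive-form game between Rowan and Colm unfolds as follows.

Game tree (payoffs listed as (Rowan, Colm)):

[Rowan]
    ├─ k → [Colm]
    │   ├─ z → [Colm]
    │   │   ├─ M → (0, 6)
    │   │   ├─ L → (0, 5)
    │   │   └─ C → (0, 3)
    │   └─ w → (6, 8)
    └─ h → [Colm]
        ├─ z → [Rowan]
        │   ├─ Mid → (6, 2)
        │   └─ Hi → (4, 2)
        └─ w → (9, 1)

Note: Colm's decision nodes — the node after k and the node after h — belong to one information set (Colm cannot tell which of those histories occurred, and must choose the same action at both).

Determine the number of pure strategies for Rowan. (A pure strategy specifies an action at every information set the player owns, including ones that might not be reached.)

4

Rowan owns the root with actions {k, h} — two choices.
Rowan owns the node after h-z with actions {Mid, Hi} — two choices.
A pure strategy fixes one action at each information set independently, so the count is the product 2 × 2 = 4.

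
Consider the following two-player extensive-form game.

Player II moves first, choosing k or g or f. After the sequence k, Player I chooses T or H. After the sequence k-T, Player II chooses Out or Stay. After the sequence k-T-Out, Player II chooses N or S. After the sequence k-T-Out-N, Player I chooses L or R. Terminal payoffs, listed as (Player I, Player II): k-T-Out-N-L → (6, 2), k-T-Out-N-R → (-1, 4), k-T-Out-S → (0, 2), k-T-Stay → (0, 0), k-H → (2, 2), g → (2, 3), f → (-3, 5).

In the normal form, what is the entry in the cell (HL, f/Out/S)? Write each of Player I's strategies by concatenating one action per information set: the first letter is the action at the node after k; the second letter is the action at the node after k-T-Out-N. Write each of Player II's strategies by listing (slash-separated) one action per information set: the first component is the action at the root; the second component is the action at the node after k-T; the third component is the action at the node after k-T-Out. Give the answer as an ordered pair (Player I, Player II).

Trace the play path from the root:
  Player II plays f
→ terminal payoff (-3, 5).
(Player I's choice at the node after k is never reached on this path, so it doesn't affect the outcome.)

(-3, 5)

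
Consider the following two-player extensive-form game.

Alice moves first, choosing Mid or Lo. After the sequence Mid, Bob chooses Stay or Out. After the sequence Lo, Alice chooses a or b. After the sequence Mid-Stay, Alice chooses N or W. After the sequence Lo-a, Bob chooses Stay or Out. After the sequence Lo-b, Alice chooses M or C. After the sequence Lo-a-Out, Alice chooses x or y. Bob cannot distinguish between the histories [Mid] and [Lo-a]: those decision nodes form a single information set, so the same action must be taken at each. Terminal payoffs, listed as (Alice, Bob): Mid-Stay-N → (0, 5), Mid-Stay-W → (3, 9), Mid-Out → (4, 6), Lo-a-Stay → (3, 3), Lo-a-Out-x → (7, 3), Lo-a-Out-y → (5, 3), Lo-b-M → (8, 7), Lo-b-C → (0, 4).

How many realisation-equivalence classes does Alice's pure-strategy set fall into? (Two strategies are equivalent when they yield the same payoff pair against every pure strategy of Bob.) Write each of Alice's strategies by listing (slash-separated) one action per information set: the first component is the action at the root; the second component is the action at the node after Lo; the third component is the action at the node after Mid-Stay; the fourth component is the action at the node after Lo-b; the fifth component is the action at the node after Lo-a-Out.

Alice has 32 pure strategies: Mid/a/N/M/x, Mid/a/N/M/y, Mid/a/N/C/x, Mid/a/N/C/y, Mid/a/W/M/x, Mid/a/W/M/y, Mid/a/W/C/x, Mid/a/W/C/y, Mid/b/N/M/x, Mid/b/N/M/y, Mid/b/N/C/x, Mid/b/N/C/y, Mid/b/W/M/x, Mid/b/W/M/y, Mid/b/W/C/x, Mid/b/W/C/y, Lo/a/N/M/x, Lo/a/N/M/y, Lo/a/N/C/x, Lo/a/N/C/y, Lo/a/W/M/x, Lo/a/W/M/y, Lo/a/W/C/x, Lo/a/W/C/y, Lo/b/N/M/x, Lo/b/N/M/y, Lo/b/N/C/x, Lo/b/N/C/y, Lo/b/W/M/x, Lo/b/W/M/y, Lo/b/W/C/x, Lo/b/W/C/y. Columns: Stay, Out.
{Mid/a/N/M/x, Mid/a/N/M/y, Mid/a/N/C/x, Mid/a/N/C/y, Mid/b/N/M/x, Mid/b/N/M/y, Mid/b/N/C/x, Mid/b/N/C/y} → row (0,5) (4,6)
{Mid/a/W/M/x, Mid/a/W/M/y, Mid/a/W/C/x, Mid/a/W/C/y, Mid/b/W/M/x, Mid/b/W/M/y, Mid/b/W/C/x, Mid/b/W/C/y} → row (3,9) (4,6)
{Lo/a/N/M/x, Lo/a/N/C/x, Lo/a/W/M/x, Lo/a/W/C/x} → row (3,3) (7,3)
{Lo/a/N/M/y, Lo/a/N/C/y, Lo/a/W/M/y, Lo/a/W/C/y} → row (3,3) (5,3)
{Lo/b/N/M/x, Lo/b/N/M/y, Lo/b/W/M/x, Lo/b/W/M/y} → row (8,7) (8,7)
{Lo/b/N/C/x, Lo/b/N/C/y, Lo/b/W/C/x, Lo/b/W/C/y} → row (0,4) (0,4)
That's 6 distinct rows out of 32 strategies.

6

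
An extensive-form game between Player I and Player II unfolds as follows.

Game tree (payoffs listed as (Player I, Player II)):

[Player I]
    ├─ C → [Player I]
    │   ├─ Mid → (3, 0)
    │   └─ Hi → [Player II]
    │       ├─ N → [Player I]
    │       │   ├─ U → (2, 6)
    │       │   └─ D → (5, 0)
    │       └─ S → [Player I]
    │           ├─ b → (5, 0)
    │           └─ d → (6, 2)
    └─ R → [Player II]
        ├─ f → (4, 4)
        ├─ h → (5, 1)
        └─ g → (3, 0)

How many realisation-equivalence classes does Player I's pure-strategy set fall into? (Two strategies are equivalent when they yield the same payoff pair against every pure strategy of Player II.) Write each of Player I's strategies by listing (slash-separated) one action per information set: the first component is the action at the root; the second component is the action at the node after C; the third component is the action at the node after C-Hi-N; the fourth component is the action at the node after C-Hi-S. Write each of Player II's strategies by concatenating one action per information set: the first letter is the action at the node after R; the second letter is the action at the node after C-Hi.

6

Player I has 16 pure strategies: C/Mid/U/b, C/Mid/U/d, C/Mid/D/b, C/Mid/D/d, C/Hi/U/b, C/Hi/U/d, C/Hi/D/b, C/Hi/D/d, R/Mid/U/b, R/Mid/U/d, R/Mid/D/b, R/Mid/D/d, R/Hi/U/b, R/Hi/U/d, R/Hi/D/b, R/Hi/D/d. Columns: fN, fS, hN, hS, gN, gS.
{C/Mid/U/b, C/Mid/U/d, C/Mid/D/b, C/Mid/D/d} → row (3,0) (3,0) (3,0) (3,0) (3,0) (3,0)
{C/Hi/U/b} → row (2,6) (5,0) (2,6) (5,0) (2,6) (5,0)
{C/Hi/U/d} → row (2,6) (6,2) (2,6) (6,2) (2,6) (6,2)
{C/Hi/D/b} → row (5,0) (5,0) (5,0) (5,0) (5,0) (5,0)
{C/Hi/D/d} → row (5,0) (6,2) (5,0) (6,2) (5,0) (6,2)
{R/Mid/U/b, R/Mid/U/d, R/Mid/D/b, R/Mid/D/d, R/Hi/U/b, R/Hi/U/d, R/Hi/D/b, R/Hi/D/d} → row (4,4) (4,4) (5,1) (5,1) (3,0) (3,0)
That's 6 distinct rows out of 16 strategies.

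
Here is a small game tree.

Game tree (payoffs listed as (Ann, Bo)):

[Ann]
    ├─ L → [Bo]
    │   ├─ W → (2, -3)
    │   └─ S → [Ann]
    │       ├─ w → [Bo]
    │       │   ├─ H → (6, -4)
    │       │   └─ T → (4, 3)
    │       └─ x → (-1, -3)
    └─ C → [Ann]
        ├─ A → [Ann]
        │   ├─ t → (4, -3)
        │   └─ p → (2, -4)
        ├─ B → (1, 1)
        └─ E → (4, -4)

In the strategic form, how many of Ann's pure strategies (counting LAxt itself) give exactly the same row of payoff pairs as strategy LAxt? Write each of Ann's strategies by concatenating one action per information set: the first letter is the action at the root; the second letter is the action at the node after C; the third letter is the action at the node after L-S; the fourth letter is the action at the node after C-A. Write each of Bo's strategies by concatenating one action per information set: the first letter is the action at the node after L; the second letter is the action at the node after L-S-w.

Row for LAxt (columns WH, WT, SH, ST): (2,-3) (2,-3) (-1,-3) (-1,-3).
Under LAxt, Ann's choice at the node after C and at the node after C-A can never be reached regardless of what Bo does, so varying those choices leaves every outcome unchanged.
Holding the reachable choices fixed and varying the unreachable ones freely already gives 3 × 2 = 6 equivalent strategies.
No other strategy reproduces this row, so those 6 are the full class: LAxt, LAxp, LBxt, LBxp, LExt, LExp.

6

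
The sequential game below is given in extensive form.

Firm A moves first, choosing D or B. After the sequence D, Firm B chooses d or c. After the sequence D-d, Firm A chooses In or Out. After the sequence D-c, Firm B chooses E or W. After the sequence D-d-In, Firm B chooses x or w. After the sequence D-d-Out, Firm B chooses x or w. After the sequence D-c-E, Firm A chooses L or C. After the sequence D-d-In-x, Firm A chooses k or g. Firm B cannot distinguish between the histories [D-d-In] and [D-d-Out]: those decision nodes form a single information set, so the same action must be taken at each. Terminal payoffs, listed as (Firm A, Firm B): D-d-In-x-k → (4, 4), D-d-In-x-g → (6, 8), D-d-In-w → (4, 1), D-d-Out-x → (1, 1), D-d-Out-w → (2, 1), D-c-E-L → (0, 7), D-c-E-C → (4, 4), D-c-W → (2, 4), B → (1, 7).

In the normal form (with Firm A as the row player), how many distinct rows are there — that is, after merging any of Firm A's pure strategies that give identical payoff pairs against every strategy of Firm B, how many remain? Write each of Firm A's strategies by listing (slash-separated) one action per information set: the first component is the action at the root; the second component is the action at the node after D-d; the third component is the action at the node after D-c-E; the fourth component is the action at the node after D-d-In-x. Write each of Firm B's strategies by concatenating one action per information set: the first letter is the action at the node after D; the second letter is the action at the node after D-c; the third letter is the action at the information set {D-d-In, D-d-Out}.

7

Firm A has 16 pure strategies: D/In/L/k, D/In/L/g, D/In/C/k, D/In/C/g, D/Out/L/k, D/Out/L/g, D/Out/C/k, D/Out/C/g, B/In/L/k, B/In/L/g, B/In/C/k, B/In/C/g, B/Out/L/k, B/Out/L/g, B/Out/C/k, B/Out/C/g. Columns: dEx, dEw, dWx, dWw, cEx, cEw, cWx, cWw.
{D/In/L/k} → row (4,4) (4,1) (4,4) (4,1) (0,7) (0,7) (2,4) (2,4)
{D/In/L/g} → row (6,8) (4,1) (6,8) (4,1) (0,7) (0,7) (2,4) (2,4)
{D/In/C/k} → row (4,4) (4,1) (4,4) (4,1) (4,4) (4,4) (2,4) (2,4)
{D/In/C/g} → row (6,8) (4,1) (6,8) (4,1) (4,4) (4,4) (2,4) (2,4)
{D/Out/L/k, D/Out/L/g} → row (1,1) (2,1) (1,1) (2,1) (0,7) (0,7) (2,4) (2,4)
{D/Out/C/k, D/Out/C/g} → row (1,1) (2,1) (1,1) (2,1) (4,4) (4,4) (2,4) (2,4)
{B/In/L/k, B/In/L/g, B/In/C/k, B/In/C/g, B/Out/L/k, B/Out/L/g, B/Out/C/k, B/Out/C/g} → row (1,7) (1,7) (1,7) (1,7) (1,7) (1,7) (1,7) (1,7)
That's 7 distinct rows out of 16 strategies.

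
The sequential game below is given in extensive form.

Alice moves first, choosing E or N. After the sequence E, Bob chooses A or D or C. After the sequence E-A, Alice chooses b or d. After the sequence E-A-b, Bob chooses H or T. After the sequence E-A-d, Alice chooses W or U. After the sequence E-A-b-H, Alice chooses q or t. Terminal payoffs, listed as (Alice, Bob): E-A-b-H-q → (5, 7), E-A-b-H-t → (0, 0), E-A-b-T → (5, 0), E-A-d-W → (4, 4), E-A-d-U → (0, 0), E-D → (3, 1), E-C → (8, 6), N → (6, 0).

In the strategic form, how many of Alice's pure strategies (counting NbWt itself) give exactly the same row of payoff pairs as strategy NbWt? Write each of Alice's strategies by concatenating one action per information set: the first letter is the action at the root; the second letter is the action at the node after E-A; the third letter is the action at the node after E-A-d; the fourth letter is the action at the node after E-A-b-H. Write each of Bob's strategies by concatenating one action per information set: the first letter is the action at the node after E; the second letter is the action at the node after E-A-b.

Row for NbWt (columns AH, AT, DH, DT, CH, CT): (6,0) (6,0) (6,0) (6,0) (6,0) (6,0).
Under NbWt, Alice's choice at the node after E-A and at the node after E-A-d and at the node after E-A-b-H can never be reached regardless of what Bob does, so varying those choices leaves every outcome unchanged.
Holding the reachable choices fixed and varying the unreachable ones freely already gives 2 × 2 × 2 = 8 equivalent strategies.
No other strategy reproduces this row, so those 8 are the full class: NbWq, NbWt, NbUq, NbUt, NdWq, NdWt, NdUq, NdUt.

8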